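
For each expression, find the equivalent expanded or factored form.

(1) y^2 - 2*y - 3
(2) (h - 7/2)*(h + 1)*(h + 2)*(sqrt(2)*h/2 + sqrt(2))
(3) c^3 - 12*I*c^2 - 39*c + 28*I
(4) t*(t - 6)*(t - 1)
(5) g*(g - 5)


(1) = (y - 3)*(y + 1)
(2) = sqrt(2)*h^4/2 + 3*sqrt(2)*h^3/4 - 19*sqrt(2)*h^2/4 - 12*sqrt(2)*h - 7*sqrt(2)
(3) = (c - 7*I)*(c - 4*I)*(c - I)
(4) = t^3 - 7*t^2 + 6*t
(5) = g^2 - 5*g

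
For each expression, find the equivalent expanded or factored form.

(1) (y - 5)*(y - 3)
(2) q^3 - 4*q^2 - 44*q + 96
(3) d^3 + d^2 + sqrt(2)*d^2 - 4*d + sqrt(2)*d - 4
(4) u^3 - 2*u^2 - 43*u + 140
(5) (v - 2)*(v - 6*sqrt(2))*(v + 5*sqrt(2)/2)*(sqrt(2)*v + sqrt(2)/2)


(1) = y^2 - 8*y + 15
(2) = (q - 8)*(q - 2)*(q + 6)
(3) = (d + 1)*(d - sqrt(2))*(d + 2*sqrt(2))
(4) = (u - 5)*(u - 4)*(u + 7)
(5) = sqrt(2)*v^4 - 7*v^3 - 3*sqrt(2)*v^3/2 - 31*sqrt(2)*v^2 + 21*v^2/2 + 7*v + 45*sqrt(2)*v + 30*sqrt(2)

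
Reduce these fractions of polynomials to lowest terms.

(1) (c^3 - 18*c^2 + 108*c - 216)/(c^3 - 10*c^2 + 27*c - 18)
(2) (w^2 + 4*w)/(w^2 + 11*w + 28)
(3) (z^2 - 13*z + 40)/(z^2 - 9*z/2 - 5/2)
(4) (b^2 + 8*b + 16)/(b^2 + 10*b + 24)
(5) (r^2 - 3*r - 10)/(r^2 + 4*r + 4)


(1) = (c^2 - 12*c + 36)/(c^2 - 4*c + 3)
(2) = w/(w + 7)
(3) = (2*z - 16)/(2*z + 1)
(4) = (b + 4)/(b + 6)
(5) = (r - 5)/(r + 2)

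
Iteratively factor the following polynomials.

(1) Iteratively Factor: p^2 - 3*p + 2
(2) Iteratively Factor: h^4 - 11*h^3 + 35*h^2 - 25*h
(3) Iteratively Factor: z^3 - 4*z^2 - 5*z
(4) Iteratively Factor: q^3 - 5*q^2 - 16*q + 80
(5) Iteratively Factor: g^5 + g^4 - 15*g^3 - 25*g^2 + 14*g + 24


(1) = (p - 2)*(p - 1)
(2) = (h - 5)*(h^3 - 6*h^2 + 5*h) = h*(h - 5)*(h^2 - 6*h + 5) = h*(h - 5)^2*(h - 1)
(3) = (z)*(z^2 - 4*z - 5) = z*(z - 5)*(z + 1)
(4) = (q - 4)*(q^2 - q - 20) = (q - 5)*(q - 4)*(q + 4)
(5) = (g + 1)*(g^4 - 15*g^2 - 10*g + 24) = (g - 1)*(g + 1)*(g^3 + g^2 - 14*g - 24) = (g - 4)*(g - 1)*(g + 1)*(g^2 + 5*g + 6) = (g - 4)*(g - 1)*(g + 1)*(g + 2)*(g + 3)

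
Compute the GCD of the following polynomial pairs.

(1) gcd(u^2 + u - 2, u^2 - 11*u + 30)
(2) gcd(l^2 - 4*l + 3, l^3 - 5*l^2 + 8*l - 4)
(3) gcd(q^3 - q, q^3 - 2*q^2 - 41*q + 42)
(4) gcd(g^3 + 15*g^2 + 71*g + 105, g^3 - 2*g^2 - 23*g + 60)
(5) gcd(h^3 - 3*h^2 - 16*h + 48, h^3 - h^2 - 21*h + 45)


(1) = 1
(2) = l - 1
(3) = q - 1
(4) = g + 5
(5) = h - 3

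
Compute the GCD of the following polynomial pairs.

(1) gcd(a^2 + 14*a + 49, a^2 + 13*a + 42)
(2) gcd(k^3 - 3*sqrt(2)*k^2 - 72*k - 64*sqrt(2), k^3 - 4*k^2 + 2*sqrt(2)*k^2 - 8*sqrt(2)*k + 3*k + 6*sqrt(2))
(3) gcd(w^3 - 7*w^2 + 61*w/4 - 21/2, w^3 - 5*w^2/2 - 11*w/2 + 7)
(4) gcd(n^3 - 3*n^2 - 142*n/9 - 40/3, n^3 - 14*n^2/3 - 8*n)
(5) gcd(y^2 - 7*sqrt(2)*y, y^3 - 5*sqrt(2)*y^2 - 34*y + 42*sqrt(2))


(1) = gcd((a + 7)^2, (a + 6)*(a + 7)) = a + 7
(2) = gcd((k - 8*sqrt(2))*(k + sqrt(2))*(k + 4*sqrt(2)), (k - 3)*(k - 1)*(k + 2*sqrt(2))) = 1
(3) = gcd((w - 7/2)*(w - 2)*(w - 3/2), (w - 7/2)*(w - 1)*(w + 2)) = w - 7/2
(4) = n^2 - 14*n/3 - 8
(5) = y - 7*sqrt(2)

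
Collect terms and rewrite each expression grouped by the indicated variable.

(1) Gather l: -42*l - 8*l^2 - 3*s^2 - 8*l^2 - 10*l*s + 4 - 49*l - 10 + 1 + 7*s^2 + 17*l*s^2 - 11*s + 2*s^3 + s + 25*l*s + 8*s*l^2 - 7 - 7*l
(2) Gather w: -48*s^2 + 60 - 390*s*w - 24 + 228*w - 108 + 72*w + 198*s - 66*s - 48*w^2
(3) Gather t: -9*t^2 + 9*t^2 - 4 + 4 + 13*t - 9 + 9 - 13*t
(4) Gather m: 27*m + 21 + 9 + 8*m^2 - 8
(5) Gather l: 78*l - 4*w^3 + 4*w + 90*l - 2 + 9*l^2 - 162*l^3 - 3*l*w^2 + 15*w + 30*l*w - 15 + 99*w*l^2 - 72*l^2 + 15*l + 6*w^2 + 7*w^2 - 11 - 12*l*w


(1) = l^2*(8*s - 16) + l*(17*s^2 + 15*s - 98) + 2*s^3 + 4*s^2 - 10*s - 12
(2) = -48*s^2 + 132*s - 48*w^2 + w*(300 - 390*s) - 72
(3) = 0
(4) = 8*m^2 + 27*m + 22
(5) = -162*l^3 + l^2*(99*w - 63) + l*(-3*w^2 + 18*w + 183) - 4*w^3 + 13*w^2 + 19*w - 28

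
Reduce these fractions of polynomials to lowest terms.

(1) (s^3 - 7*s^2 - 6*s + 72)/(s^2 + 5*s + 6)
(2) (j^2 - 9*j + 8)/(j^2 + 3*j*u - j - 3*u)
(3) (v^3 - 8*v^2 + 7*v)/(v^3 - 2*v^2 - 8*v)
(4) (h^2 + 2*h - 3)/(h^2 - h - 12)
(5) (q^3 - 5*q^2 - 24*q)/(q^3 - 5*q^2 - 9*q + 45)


(1) = (s^2 - 10*s + 24)/(s + 2)
(2) = (j - 8)/(j + 3*u)
(3) = (v^2 - 8*v + 7)/(v^2 - 2*v - 8)
(4) = (h - 1)/(h - 4)
(5) = (q^2 - 8*q)/(q^2 - 8*q + 15)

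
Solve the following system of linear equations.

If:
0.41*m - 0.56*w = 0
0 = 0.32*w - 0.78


Then:
m = 3.33
w = 2.44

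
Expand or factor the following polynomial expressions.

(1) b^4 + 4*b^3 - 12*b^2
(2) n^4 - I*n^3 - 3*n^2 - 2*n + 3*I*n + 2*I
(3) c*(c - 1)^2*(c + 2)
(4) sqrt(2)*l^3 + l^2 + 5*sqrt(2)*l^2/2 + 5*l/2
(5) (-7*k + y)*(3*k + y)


(1) = b^2*(b - 2)*(b + 6)
(2) = (n - 2)*(n + 1)*(-I*n - I)*(I*n + 1)
(3) = c^4 - 3*c^2 + 2*c
(4) = l*(l + 5/2)*(sqrt(2)*l + 1)
(5) = -21*k^2 - 4*k*y + y^2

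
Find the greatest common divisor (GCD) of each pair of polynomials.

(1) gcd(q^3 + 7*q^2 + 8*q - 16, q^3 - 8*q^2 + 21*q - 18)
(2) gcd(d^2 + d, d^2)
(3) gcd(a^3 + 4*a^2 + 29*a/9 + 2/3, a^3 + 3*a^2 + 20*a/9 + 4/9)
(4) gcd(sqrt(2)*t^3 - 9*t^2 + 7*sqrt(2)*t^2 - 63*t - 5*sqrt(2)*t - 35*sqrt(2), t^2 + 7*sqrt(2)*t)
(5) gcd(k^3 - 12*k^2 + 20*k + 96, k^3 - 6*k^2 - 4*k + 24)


(1) = gcd((q - 1)*(q + 4)^2, (q - 3)^2*(q - 2)) = 1
(2) = d
(3) = a^2 + a + 2/9
(4) = gcd((t + 7)*(t - 5*sqrt(2))*(sqrt(2)*t + 1), t*(t + 7*sqrt(2))) = 1
(5) = gcd((k - 8)*(k - 6)*(k + 2), (k - 6)*(k - 2)*(k + 2)) = k^2 - 4*k - 12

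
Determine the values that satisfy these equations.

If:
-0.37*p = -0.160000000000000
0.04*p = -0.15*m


Then:
m = -0.12
p = 0.43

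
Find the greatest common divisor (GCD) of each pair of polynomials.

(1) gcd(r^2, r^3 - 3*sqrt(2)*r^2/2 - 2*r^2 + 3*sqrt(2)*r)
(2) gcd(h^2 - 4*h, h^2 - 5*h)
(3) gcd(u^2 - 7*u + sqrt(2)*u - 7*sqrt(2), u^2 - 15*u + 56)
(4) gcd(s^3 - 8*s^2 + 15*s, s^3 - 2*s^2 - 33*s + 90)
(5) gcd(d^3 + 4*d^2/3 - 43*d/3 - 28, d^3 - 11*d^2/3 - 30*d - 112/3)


(1) = gcd(r^2, r*(r - 2)*(r - 3*sqrt(2)/2)) = r
(2) = gcd(h*(h - 4), h*(h - 5)) = h
(3) = gcd((u - 7)*(u + sqrt(2)), (u - 8)*(u - 7)) = u - 7
(4) = s^2 - 8*s + 15
(5) = gcd((d - 4)*(d + 7/3)*(d + 3), (d - 8)*(d + 2)*(d + 7/3)) = d + 7/3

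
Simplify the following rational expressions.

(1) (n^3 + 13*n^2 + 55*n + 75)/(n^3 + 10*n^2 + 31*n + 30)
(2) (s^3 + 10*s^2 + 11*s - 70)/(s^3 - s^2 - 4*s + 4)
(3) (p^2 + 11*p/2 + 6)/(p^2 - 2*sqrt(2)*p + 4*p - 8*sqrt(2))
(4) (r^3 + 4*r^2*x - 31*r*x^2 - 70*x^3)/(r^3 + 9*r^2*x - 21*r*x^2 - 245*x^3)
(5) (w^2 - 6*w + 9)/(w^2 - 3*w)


(1) = (n + 5)/(n + 2)
(2) = (s^2 + 12*s + 35)/(s^2 + s - 2)
(3) = (2*p + 3)/(2*p - 4*sqrt(2))
(4) = (r + 2*x)/(r + 7*x)
(5) = (w - 3)/w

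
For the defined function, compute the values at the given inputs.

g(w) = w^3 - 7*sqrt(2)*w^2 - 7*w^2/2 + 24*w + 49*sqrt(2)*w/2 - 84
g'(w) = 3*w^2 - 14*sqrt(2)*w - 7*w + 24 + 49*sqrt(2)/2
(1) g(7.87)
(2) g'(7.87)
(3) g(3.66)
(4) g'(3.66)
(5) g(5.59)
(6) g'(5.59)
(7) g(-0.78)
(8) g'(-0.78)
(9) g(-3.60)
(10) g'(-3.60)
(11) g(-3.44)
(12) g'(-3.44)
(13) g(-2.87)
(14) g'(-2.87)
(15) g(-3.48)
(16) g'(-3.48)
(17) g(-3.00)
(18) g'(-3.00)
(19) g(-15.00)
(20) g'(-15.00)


(1) = 35.08
(2) = 33.55
(3) = 0.19
(4) = 0.75
(5) = -0.19
(6) = 2.59
(7) = -138.37
(8) = 81.38
(9) = -515.45
(10) = 194.00
(11) = -485.02
(12) = 186.34
(13) = -386.33
(14) = 160.27
(15) = -492.51
(16) = 188.24
(17) = -407.54
(18) = 166.05
(19) = -7353.61
(20) = 1135.63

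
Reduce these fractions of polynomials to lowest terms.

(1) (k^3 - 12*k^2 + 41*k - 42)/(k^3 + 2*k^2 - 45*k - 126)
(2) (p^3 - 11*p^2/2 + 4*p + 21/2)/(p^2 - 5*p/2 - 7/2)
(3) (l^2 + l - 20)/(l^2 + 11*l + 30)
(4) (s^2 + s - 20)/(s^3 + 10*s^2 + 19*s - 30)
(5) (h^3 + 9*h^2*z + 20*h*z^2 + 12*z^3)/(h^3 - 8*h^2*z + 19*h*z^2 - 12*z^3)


(1) = (k^2 - 5*k + 6)/(k^2 + 9*k + 18)
(2) = p - 3
(3) = (l - 4)/(l + 6)
(4) = (s - 4)/(s^2 + 5*s - 6)
(5) = (-h^3 - 9*h^2*z - 20*h*z^2 - 12*z^3)/(-h^3 + 8*h^2*z - 19*h*z^2 + 12*z^3)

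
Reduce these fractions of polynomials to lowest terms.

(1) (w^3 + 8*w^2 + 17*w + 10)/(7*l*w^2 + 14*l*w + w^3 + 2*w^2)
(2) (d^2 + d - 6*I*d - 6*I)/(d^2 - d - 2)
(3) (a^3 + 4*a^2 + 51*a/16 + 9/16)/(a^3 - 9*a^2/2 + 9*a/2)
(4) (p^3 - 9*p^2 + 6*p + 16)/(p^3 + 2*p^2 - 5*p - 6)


(1) = (w^2 + 6*w + 5)/(7*l*w + w^2)
(2) = (d - 6*I)/(d - 2)
(3) = (16*a^3 + 64*a^2 + 51*a + 9)/(16*a^3 - 72*a^2 + 72*a)
(4) = (p - 8)/(p + 3)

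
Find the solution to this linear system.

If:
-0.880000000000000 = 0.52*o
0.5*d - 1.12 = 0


Then:
d = 2.24
o = -1.69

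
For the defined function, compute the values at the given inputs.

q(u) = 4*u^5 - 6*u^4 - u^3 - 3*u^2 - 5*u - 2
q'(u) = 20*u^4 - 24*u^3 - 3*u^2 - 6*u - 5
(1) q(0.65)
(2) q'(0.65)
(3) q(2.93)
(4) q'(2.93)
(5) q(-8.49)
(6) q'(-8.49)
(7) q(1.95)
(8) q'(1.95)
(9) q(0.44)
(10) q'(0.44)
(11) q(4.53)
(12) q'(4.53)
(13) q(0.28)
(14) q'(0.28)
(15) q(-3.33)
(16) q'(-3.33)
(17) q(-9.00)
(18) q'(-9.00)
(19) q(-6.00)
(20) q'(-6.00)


(1) = -7.40
(2) = -13.19
(3) = 354.01
(4) = 821.99
(5) = -207177.64
(6) = 118427.56
(7) = -4.55
(8) = 83.12
(9) = -5.02
(10) = -9.52
(11) = 4924.65
(12) = 6097.37
(13) = -3.69
(14) = -7.32
(15) = -2357.35
(16) = 3327.21
(17) = -275033.00
(18) = 148522.00
(19) = -38744.00
(20) = 31027.00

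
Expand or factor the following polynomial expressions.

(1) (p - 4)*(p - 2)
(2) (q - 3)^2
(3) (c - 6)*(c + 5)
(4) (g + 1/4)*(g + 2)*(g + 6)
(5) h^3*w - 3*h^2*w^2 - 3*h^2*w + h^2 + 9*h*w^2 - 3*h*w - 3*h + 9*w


(1) = p^2 - 6*p + 8
(2) = q^2 - 6*q + 9
(3) = c^2 - c - 30
(4) = g^3 + 33*g^2/4 + 14*g + 3
(5) = (h - 3)*(h - 3*w)*(h*w + 1)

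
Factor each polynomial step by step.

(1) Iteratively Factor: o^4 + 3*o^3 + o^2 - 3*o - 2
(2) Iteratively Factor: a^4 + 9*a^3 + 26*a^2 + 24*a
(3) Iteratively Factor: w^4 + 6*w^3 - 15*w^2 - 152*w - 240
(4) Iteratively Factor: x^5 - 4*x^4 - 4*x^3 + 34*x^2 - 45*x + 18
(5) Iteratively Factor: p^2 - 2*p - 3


(1) = (o - 1)*(o^3 + 4*o^2 + 5*o + 2) = (o - 1)*(o + 1)*(o^2 + 3*o + 2) = (o - 1)*(o + 1)^2*(o + 2)
(2) = (a)*(a^3 + 9*a^2 + 26*a + 24) = a*(a + 3)*(a^2 + 6*a + 8) = a*(a + 2)*(a + 3)*(a + 4)
(3) = (w + 4)*(w^3 + 2*w^2 - 23*w - 60) = (w - 5)*(w + 4)*(w^2 + 7*w + 12) = (w - 5)*(w + 4)^2*(w + 3)
(4) = (x - 1)*(x^4 - 3*x^3 - 7*x^2 + 27*x - 18) = (x - 1)^2*(x^3 - 2*x^2 - 9*x + 18) = (x - 2)*(x - 1)^2*(x^2 - 9) = (x - 3)*(x - 2)*(x - 1)^2*(x + 3)
(5) = (p - 3)*(p + 1)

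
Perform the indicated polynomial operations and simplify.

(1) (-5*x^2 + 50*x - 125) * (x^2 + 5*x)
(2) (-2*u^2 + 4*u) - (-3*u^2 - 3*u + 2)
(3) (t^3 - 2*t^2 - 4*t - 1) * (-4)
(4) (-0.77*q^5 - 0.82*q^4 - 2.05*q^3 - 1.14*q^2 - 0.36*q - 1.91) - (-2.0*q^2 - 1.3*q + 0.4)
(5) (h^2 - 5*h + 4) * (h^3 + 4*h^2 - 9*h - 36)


(1) = -5*x^4 + 25*x^3 + 125*x^2 - 625*x
(2) = u^2 + 7*u - 2
(3) = -4*t^3 + 8*t^2 + 16*t + 4
(4) = -0.77*q^5 - 0.82*q^4 - 2.05*q^3 + 0.86*q^2 + 0.94*q - 2.31
(5) = h^5 - h^4 - 25*h^3 + 25*h^2 + 144*h - 144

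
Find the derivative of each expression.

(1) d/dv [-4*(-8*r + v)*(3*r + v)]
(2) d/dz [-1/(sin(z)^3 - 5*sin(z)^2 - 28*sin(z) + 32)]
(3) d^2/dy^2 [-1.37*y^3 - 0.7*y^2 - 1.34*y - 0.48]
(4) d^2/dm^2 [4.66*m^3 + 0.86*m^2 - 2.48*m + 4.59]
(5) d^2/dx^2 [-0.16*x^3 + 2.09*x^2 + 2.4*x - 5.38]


(1) = 20*r - 8*v
(2) = (3*sin(z)^2 - 10*sin(z) - 28)*cos(z)/(sin(z)^3 - 5*sin(z)^2 - 28*sin(z) + 32)^2
(3) = -8.22*y - 1.4
(4) = 27.96*m + 1.72
(5) = 4.18 - 0.96*x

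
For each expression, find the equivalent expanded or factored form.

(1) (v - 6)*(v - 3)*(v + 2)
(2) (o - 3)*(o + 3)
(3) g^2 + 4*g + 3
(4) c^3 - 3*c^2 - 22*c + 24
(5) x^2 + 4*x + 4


(1) = v^3 - 7*v^2 + 36
(2) = o^2 - 9
(3) = (g + 1)*(g + 3)
(4) = (c - 6)*(c - 1)*(c + 4)
(5) = (x + 2)^2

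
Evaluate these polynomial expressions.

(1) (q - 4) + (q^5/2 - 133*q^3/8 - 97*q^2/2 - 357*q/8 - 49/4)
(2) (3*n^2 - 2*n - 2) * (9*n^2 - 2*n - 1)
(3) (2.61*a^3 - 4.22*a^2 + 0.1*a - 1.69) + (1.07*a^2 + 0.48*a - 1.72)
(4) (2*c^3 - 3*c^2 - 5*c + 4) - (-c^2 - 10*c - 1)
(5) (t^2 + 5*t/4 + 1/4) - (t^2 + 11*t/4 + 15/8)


(1) = q^5/2 - 133*q^3/8 - 97*q^2/2 - 349*q/8 - 65/4
(2) = 27*n^4 - 24*n^3 - 17*n^2 + 6*n + 2
(3) = 2.61*a^3 - 3.15*a^2 + 0.58*a - 3.41
(4) = 2*c^3 - 2*c^2 + 5*c + 5
(5) = -3*t/2 - 13/8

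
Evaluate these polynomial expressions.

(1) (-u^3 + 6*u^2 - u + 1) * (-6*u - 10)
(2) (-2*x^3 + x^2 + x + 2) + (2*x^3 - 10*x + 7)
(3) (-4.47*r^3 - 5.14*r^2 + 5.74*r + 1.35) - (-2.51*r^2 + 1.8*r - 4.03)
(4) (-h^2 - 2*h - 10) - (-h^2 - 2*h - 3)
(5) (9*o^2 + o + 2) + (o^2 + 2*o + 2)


(1) = 6*u^4 - 26*u^3 - 54*u^2 + 4*u - 10
(2) = x^2 - 9*x + 9
(3) = -4.47*r^3 - 2.63*r^2 + 3.94*r + 5.38
(4) = -7
(5) = 10*o^2 + 3*o + 4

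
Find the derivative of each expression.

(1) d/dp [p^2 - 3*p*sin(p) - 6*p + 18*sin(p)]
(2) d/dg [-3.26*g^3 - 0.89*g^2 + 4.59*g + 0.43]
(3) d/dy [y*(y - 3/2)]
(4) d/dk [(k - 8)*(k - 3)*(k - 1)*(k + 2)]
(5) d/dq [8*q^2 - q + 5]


(1) = -3*p*cos(p) + 2*p - 3*sin(p) + 18*cos(p) - 6
(2) = -9.78*g^2 - 1.78*g + 4.59
(3) = 2*y - 3/2
(4) = 4*k^3 - 30*k^2 + 22*k + 46
(5) = 16*q - 1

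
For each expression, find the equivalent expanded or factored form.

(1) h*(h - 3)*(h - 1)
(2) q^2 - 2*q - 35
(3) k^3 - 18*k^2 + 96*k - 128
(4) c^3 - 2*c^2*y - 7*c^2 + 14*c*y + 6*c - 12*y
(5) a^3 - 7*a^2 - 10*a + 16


(1) = h^3 - 4*h^2 + 3*h
(2) = (q - 7)*(q + 5)
(3) = (k - 8)^2*(k - 2)
(4) = (c - 6)*(c - 1)*(c - 2*y)
(5) = (a - 8)*(a - 1)*(a + 2)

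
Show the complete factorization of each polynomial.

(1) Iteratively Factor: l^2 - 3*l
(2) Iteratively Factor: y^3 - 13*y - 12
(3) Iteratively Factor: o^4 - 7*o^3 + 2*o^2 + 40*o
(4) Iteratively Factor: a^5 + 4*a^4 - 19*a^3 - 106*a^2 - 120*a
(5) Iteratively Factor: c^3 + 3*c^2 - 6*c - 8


(1) = (l - 3)*(l)
(2) = (y + 1)*(y^2 - y - 12) = (y - 4)*(y + 1)*(y + 3)
(3) = (o - 4)*(o^3 - 3*o^2 - 10*o) = (o - 4)*(o + 2)*(o^2 - 5*o) = (o - 5)*(o - 4)*(o + 2)*(o)
(4) = (a + 4)*(a^4 - 19*a^2 - 30*a) = (a + 3)*(a + 4)*(a^3 - 3*a^2 - 10*a) = (a + 2)*(a + 3)*(a + 4)*(a^2 - 5*a) = (a - 5)*(a + 2)*(a + 3)*(a + 4)*(a)
(5) = (c + 4)*(c^2 - c - 2) = (c + 1)*(c + 4)*(c - 2)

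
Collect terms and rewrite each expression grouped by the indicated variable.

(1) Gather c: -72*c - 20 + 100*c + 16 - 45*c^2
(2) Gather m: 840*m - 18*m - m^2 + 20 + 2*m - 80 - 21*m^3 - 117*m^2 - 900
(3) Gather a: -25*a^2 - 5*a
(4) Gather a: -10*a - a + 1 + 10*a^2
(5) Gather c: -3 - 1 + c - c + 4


(1) = -45*c^2 + 28*c - 4
(2) = -21*m^3 - 118*m^2 + 824*m - 960
(3) = -25*a^2 - 5*a
(4) = 10*a^2 - 11*a + 1
(5) = 0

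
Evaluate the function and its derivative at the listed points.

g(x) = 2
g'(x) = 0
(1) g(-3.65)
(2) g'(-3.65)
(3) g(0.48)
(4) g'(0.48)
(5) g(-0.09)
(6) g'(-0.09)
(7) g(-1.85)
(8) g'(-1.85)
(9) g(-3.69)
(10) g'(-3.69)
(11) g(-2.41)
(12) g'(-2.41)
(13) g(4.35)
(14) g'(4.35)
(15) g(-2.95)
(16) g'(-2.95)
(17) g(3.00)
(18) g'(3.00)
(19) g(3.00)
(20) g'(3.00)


(1) = 2.00
(2) = 0.00
(3) = 2.00
(4) = 0.00
(5) = 2.00
(6) = 0.00
(7) = 2.00
(8) = 0.00
(9) = 2.00
(10) = 0.00
(11) = 2.00
(12) = 0.00
(13) = 2.00
(14) = 0.00
(15) = 2.00
(16) = 0.00
(17) = 2.00
(18) = 0.00
(19) = 2.00
(20) = 0.00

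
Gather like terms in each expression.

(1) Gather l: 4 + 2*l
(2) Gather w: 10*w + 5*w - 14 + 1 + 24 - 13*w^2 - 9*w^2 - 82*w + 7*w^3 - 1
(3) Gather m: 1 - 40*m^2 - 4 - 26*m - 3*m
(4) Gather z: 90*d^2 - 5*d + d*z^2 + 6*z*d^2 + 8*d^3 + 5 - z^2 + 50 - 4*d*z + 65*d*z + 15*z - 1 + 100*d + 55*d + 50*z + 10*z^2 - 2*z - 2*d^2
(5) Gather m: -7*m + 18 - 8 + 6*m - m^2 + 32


(1) = 2*l + 4
(2) = 7*w^3 - 22*w^2 - 67*w + 10
(3) = -40*m^2 - 29*m - 3
(4) = 8*d^3 + 88*d^2 + 150*d + z^2*(d + 9) + z*(6*d^2 + 61*d + 63) + 54
(5) = -m^2 - m + 42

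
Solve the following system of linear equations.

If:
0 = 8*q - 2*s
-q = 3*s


Then:
q = 0
s = 0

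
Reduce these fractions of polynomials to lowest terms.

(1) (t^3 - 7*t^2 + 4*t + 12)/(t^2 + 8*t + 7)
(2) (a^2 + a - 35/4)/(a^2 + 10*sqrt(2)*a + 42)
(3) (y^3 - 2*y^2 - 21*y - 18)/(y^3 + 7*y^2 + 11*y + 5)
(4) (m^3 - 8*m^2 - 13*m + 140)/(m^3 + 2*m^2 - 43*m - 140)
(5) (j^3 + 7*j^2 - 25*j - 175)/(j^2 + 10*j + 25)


(1) = (t^2 - 8*t + 12)/(t + 7)
(2) = (4*a^2 + 4*a - 35)/(4*a^2 + 40*sqrt(2)*a + 168)
(3) = (y^2 - 3*y - 18)/(y^2 + 6*y + 5)
(4) = (m - 5)/(m + 5)
(5) = (j^2 + 2*j - 35)/(j + 5)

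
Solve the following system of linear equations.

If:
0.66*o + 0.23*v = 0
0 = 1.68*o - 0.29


Then:
o = 0.17
v = -0.50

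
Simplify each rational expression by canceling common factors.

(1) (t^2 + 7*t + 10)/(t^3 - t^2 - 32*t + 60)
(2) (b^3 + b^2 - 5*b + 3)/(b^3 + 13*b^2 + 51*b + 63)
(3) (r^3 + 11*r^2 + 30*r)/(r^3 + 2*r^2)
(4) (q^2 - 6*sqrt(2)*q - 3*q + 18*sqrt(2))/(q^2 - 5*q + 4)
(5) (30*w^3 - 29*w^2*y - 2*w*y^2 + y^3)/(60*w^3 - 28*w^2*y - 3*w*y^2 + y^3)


(1) = (t^2 + 7*t + 10)/(t^3 - t^2 - 32*t + 60)
(2) = (b^2 - 2*b + 1)/(b^2 + 10*b + 21)
(3) = (r^2 + 11*r + 30)/(r^2 + 2*r)
(4) = (q^2 + q*(-6*sqrt(2) - 3) + 18*sqrt(2))/(q^2 - 5*q + 4)
(5) = (-w + y)/(-2*w + y)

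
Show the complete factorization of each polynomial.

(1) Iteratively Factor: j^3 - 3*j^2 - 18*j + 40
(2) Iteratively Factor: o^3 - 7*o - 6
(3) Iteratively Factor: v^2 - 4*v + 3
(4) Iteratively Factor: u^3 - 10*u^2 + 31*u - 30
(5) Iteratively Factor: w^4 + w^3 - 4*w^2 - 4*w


(1) = (j - 2)*(j^2 - j - 20) = (j - 2)*(j + 4)*(j - 5)
(2) = (o + 2)*(o^2 - 2*o - 3) = (o + 1)*(o + 2)*(o - 3)
(3) = (v - 3)*(v - 1)
(4) = (u - 5)*(u^2 - 5*u + 6) = (u - 5)*(u - 2)*(u - 3)
(5) = (w + 1)*(w^3 - 4*w) = w*(w + 1)*(w^2 - 4) = w*(w + 1)*(w + 2)*(w - 2)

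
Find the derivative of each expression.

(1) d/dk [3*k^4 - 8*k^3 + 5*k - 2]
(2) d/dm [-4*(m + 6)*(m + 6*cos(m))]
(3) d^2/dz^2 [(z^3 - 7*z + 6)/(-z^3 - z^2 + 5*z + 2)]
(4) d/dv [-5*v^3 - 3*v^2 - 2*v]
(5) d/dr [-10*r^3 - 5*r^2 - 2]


(1) = 12*k^3 - 24*k^2 + 5
(2) = -4*m + 4*(m + 6)*(6*sin(m) - 1) - 24*cos(m)
(3) = 2*(z^3 + 12*z^2 + 33*z + 29)/(z^6 + 9*z^5 + 30*z^4 + 45*z^3 + 30*z^2 + 9*z + 1)
(4) = -15*v^2 - 6*v - 2
(5) = 10*r*(-3*r - 1)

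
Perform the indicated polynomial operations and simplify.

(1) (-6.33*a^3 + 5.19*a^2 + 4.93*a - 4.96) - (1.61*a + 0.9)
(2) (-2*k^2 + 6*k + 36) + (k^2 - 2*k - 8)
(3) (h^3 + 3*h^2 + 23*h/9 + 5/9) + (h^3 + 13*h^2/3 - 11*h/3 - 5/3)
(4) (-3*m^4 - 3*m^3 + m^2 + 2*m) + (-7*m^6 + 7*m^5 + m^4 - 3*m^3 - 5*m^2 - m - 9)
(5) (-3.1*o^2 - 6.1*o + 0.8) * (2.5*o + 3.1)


(1) = -6.33*a^3 + 5.19*a^2 + 3.32*a - 5.86
(2) = -k^2 + 4*k + 28
(3) = 2*h^3 + 22*h^2/3 - 10*h/9 - 10/9
(4) = -7*m^6 + 7*m^5 - 2*m^4 - 6*m^3 - 4*m^2 + m - 9
(5) = -7.75*o^3 - 24.86*o^2 - 16.91*o + 2.48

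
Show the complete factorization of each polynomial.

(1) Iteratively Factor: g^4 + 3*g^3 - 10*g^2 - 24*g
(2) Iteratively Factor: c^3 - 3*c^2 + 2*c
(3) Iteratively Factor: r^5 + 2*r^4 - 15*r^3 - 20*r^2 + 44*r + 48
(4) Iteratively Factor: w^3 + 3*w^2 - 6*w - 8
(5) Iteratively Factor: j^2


(1) = (g - 3)*(g^3 + 6*g^2 + 8*g) = g*(g - 3)*(g^2 + 6*g + 8) = g*(g - 3)*(g + 4)*(g + 2)
(2) = (c)*(c^2 - 3*c + 2) = c*(c - 2)*(c - 1)
(3) = (r - 2)*(r^4 + 4*r^3 - 7*r^2 - 34*r - 24) = (r - 2)*(r + 4)*(r^3 - 7*r - 6) = (r - 2)*(r + 1)*(r + 4)*(r^2 - r - 6) = (r - 3)*(r - 2)*(r + 1)*(r + 4)*(r + 2)
(4) = (w - 2)*(w^2 + 5*w + 4) = (w - 2)*(w + 1)*(w + 4)
(5) = (j)*(j)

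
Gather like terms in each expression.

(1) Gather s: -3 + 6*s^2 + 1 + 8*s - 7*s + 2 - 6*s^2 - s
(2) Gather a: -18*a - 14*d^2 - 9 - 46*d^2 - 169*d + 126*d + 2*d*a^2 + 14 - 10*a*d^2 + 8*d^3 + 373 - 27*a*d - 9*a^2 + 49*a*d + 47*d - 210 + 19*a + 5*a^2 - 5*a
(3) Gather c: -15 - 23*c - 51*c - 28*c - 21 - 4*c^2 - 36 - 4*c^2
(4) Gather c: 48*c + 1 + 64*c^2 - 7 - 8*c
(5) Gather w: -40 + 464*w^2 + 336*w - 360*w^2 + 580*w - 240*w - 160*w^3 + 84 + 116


(1) = 0
(2) = a^2*(2*d - 4) + a*(-10*d^2 + 22*d - 4) + 8*d^3 - 60*d^2 + 4*d + 168
(3) = -8*c^2 - 102*c - 72
(4) = 64*c^2 + 40*c - 6
(5) = -160*w^3 + 104*w^2 + 676*w + 160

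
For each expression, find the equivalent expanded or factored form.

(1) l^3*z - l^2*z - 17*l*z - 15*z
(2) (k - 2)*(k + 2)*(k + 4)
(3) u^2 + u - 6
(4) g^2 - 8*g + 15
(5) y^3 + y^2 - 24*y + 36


(1) = (l - 5)*(l + 3)*(l*z + z)
(2) = k^3 + 4*k^2 - 4*k - 16
(3) = (u - 2)*(u + 3)
(4) = (g - 5)*(g - 3)
(5) = (y - 3)*(y - 2)*(y + 6)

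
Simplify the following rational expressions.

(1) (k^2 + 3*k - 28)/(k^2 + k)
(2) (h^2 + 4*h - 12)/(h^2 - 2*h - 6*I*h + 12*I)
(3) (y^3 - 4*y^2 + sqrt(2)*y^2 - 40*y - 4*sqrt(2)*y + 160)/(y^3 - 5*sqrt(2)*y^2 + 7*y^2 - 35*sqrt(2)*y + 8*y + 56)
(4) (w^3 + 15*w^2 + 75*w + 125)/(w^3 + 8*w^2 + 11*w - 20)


(1) = (k^2 + 3*k - 28)/(k^2 + k)
(2) = (h + 6)/(h - 6*I)
(3) = (y^2 + y*(-4 + 5*sqrt(2)) - 20*sqrt(2))/(y^2 + y*(7 - sqrt(2)) - 7*sqrt(2))
(4) = (w^2 + 10*w + 25)/(w^2 + 3*w - 4)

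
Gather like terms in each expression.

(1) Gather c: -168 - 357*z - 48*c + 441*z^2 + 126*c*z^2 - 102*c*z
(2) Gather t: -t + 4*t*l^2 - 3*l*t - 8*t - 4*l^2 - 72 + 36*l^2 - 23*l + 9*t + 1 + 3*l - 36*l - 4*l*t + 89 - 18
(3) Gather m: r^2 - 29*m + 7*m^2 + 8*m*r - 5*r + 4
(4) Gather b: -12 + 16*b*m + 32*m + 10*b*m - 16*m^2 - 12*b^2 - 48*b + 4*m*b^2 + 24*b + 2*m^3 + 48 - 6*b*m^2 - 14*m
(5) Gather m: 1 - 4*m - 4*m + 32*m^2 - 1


(1) = c*(126*z^2 - 102*z - 48) + 441*z^2 - 357*z - 168
(2) = 32*l^2 - 56*l + t*(4*l^2 - 7*l)
(3) = 7*m^2 + m*(8*r - 29) + r^2 - 5*r + 4
(4) = b^2*(4*m - 12) + b*(-6*m^2 + 26*m - 24) + 2*m^3 - 16*m^2 + 18*m + 36
(5) = 32*m^2 - 8*m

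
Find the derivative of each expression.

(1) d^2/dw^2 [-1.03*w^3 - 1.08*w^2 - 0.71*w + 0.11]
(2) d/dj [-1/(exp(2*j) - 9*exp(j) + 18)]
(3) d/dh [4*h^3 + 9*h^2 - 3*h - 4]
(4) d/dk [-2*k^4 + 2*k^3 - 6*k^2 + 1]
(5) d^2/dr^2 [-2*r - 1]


(1) = -6.18*w - 2.16
(2) = (2*exp(j) - 9)*exp(j)/(exp(2*j) - 9*exp(j) + 18)^2
(3) = 12*h^2 + 18*h - 3
(4) = 2*k*(-4*k^2 + 3*k - 6)
(5) = 0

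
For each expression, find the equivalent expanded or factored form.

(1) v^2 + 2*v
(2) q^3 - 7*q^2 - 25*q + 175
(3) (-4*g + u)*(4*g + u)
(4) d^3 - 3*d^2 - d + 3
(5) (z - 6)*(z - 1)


(1) = v*(v + 2)
(2) = (q - 7)*(q - 5)*(q + 5)
(3) = -16*g^2 + u^2
(4) = (d - 3)*(d - 1)*(d + 1)
(5) = z^2 - 7*z + 6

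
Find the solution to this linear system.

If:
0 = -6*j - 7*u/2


Then:
j = -7*u/12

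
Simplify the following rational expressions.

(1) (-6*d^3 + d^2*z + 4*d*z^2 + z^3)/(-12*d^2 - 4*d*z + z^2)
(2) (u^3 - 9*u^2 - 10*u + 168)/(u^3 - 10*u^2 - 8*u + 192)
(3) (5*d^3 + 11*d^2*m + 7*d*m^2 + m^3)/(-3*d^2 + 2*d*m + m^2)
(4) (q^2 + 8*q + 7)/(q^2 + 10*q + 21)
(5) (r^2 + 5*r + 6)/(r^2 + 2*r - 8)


(1) = (-3*d^2 + 2*d*z + z^2)/(-6*d + z)
(2) = (u - 7)/(u - 8)
(3) = (-5*d^3 - 11*d^2*m - 7*d*m^2 - m^3)/(3*d^2 - 2*d*m - m^2)
(4) = (q + 1)/(q + 3)
(5) = (r^2 + 5*r + 6)/(r^2 + 2*r - 8)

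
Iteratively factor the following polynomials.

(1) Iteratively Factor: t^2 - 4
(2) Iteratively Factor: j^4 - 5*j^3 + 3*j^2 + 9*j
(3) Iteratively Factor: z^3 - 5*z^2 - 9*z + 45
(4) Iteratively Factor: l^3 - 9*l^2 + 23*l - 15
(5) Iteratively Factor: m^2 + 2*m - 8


(1) = (t - 2)*(t + 2)
(2) = (j - 3)*(j^3 - 2*j^2 - 3*j) = j*(j - 3)*(j^2 - 2*j - 3) = j*(j - 3)^2*(j + 1)
(3) = (z - 3)*(z^2 - 2*z - 15) = (z - 5)*(z - 3)*(z + 3)
(4) = (l - 3)*(l^2 - 6*l + 5) = (l - 5)*(l - 3)*(l - 1)
(5) = (m + 4)*(m - 2)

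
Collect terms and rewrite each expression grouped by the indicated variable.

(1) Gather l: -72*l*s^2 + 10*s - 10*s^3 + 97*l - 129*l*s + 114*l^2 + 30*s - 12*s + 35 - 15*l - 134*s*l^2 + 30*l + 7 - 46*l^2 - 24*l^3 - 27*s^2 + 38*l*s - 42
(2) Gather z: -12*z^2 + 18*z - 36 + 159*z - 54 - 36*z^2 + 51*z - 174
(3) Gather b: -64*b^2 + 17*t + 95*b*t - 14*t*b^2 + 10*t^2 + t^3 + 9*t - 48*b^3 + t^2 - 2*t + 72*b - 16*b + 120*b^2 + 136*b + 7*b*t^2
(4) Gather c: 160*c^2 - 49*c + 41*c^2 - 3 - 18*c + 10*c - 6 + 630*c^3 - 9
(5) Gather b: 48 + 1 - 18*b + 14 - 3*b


(1) = -24*l^3 + l^2*(68 - 134*s) + l*(-72*s^2 - 91*s + 112) - 10*s^3 - 27*s^2 + 28*s
(2) = -48*z^2 + 228*z - 264
(3) = -48*b^3 + b^2*(56 - 14*t) + b*(7*t^2 + 95*t + 192) + t^3 + 11*t^2 + 24*t
(4) = 630*c^3 + 201*c^2 - 57*c - 18
(5) = 63 - 21*b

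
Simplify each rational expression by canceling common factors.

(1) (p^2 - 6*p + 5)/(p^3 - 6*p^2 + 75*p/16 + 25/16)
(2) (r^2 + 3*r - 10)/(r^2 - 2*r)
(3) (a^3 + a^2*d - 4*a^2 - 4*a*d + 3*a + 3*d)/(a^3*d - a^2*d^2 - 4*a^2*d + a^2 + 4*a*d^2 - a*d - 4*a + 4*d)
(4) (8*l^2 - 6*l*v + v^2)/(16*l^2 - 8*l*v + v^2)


(1) = (16*p - 16)/(16*p^2 - 16*p - 5)
(2) = (r + 5)/r
(3) = (a^3 + a^2*d - 4*a^2 - 4*a*d + 3*a + 3*d)/(a^3*d - a^2*d^2 - 4*a^2*d + a^2 + 4*a*d^2 - a*d - 4*a + 4*d)
(4) = (-2*l + v)/(-4*l + v)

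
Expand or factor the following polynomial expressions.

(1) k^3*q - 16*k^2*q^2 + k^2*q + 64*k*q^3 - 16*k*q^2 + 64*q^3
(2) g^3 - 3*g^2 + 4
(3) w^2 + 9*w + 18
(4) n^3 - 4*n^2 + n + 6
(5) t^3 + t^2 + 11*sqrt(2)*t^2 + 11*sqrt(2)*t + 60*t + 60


(1) = (k - 8*q)^2*(k*q + q)
(2) = (g - 2)^2*(g + 1)
(3) = (w + 3)*(w + 6)
(4) = (n - 3)*(n - 2)*(n + 1)
(5) = (t + 1)*(t + 5*sqrt(2))*(t + 6*sqrt(2))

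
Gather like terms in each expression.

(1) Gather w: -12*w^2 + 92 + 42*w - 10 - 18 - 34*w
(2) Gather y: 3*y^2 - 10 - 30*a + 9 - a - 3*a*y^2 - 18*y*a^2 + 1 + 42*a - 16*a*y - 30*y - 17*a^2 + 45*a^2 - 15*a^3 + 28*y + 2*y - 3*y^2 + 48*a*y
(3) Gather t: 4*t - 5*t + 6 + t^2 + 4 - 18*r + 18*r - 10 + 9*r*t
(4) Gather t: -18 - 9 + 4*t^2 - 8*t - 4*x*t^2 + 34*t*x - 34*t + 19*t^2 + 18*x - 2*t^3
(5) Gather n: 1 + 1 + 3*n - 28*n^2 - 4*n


(1) = -12*w^2 + 8*w + 64
(2) = -15*a^3 + 28*a^2 - 3*a*y^2 + 11*a + y*(-18*a^2 + 32*a)
(3) = t^2 + t*(9*r - 1)
(4) = -2*t^3 + t^2*(23 - 4*x) + t*(34*x - 42) + 18*x - 27
(5) = -28*n^2 - n + 2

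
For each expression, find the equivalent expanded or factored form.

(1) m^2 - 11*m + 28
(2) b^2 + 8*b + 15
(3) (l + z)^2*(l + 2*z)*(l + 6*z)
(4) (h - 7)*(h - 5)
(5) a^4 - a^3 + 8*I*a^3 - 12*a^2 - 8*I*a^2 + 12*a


(1) = (m - 7)*(m - 4)
(2) = (b + 3)*(b + 5)
(3) = l^4 + 10*l^3*z + 29*l^2*z^2 + 32*l*z^3 + 12*z^4
(4) = h^2 - 12*h + 35
(5) = a*(a - 1)*(a + 2*I)*(a + 6*I)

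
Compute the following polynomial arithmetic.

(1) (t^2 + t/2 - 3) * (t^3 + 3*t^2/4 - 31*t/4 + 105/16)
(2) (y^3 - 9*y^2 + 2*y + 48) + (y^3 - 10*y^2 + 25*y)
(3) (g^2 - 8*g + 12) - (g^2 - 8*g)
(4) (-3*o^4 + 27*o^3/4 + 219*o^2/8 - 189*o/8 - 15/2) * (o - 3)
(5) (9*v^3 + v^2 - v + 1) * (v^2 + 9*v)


(1) = t^5 + 5*t^4/4 - 83*t^3/8 + 7*t^2/16 + 849*t/32 - 315/16
(2) = 2*y^3 - 19*y^2 + 27*y + 48
(3) = 12
(4) = -3*o^5 + 63*o^4/4 + 57*o^3/8 - 423*o^2/4 + 507*o/8 + 45/2
(5) = 9*v^5 + 82*v^4 + 8*v^3 - 8*v^2 + 9*v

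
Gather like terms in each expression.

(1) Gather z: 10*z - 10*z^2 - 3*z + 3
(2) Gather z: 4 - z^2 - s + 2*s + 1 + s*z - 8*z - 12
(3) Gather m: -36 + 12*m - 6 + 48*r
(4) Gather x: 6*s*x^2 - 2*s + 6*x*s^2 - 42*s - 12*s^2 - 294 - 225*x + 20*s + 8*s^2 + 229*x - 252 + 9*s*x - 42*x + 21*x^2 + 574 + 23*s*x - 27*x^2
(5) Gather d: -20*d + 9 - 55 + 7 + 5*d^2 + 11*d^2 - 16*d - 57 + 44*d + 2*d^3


(1) = -10*z^2 + 7*z + 3
(2) = s - z^2 + z*(s - 8) - 7
(3) = 12*m + 48*r - 42
(4) = -4*s^2 - 24*s + x^2*(6*s - 6) + x*(6*s^2 + 32*s - 38) + 28
(5) = 2*d^3 + 16*d^2 + 8*d - 96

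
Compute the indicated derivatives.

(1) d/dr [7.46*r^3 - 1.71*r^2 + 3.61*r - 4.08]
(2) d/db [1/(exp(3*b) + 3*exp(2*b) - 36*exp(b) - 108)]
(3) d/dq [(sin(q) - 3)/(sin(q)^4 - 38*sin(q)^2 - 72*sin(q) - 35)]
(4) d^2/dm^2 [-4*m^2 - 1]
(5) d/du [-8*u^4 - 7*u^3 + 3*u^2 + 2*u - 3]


(1) = 22.38*r^2 - 3.42*r + 3.61
(2) = 3*(-exp(2*b) - 2*exp(b) + 12)*exp(b)/(exp(3*b) + 3*exp(2*b) - 36*exp(b) - 108)^2
(3) = (3*sin(q)*cos(q)^2 + 20*sin(q) - 15*cos(q)^2 - 236)*cos(q)/((sin(q) - 7)^2*(sin(q) + 1)^3*(sin(q) + 5)^2)
(4) = -8
(5) = -32*u^3 - 21*u^2 + 6*u + 2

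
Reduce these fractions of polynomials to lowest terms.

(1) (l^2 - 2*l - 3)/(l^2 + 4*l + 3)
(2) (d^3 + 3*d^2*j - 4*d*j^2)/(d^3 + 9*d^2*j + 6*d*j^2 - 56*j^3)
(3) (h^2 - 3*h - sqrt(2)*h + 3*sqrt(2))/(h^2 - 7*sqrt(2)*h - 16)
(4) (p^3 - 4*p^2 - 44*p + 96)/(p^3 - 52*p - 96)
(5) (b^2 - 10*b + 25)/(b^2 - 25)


(1) = (l - 3)/(l + 3)
(2) = (d^2 - d*j)/(d^2 + 5*d*j - 14*j^2)
(3) = (h^2 + h*(-3 - sqrt(2)) + 3*sqrt(2))/(h^2 - 7*sqrt(2)*h - 16)
(4) = (p - 2)/(p + 2)
(5) = (b - 5)/(b + 5)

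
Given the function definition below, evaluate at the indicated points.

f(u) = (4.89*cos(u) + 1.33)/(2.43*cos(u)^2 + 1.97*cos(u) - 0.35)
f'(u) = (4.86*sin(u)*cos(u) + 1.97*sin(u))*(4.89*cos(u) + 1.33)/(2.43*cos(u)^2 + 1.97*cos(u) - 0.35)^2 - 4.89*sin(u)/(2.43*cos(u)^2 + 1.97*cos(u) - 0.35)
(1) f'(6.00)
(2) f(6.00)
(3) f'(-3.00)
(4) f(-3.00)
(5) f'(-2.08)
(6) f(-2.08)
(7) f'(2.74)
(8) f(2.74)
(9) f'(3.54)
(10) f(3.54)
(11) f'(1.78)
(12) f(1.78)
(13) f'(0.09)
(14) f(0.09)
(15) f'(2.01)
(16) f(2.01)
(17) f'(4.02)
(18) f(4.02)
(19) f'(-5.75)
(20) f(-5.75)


(1) = -0.42
(2) = 1.59
(3) = -204.40
(4) = -43.17
(5) = -6.51
(6) = 1.44
(7) = 302.16
(8) = 30.33
(9) = -319.27
(10) = 31.32
(11) = 8.00
(12) = -0.48
(13) = 0.13
(14) = 1.54
(15) = 6.03
(16) = 1.00
(17) = -10.20
(18) = 2.90
(19) = 0.96
(20) = 1.76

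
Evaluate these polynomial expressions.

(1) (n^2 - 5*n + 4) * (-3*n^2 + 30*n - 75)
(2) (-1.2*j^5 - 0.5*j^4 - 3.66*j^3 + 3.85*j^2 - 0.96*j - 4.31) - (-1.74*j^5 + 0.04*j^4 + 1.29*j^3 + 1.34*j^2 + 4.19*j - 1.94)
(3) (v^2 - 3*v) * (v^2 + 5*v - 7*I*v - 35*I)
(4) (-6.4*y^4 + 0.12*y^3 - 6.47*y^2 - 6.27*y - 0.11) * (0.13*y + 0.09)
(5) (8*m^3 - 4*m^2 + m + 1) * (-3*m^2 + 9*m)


(1) = -3*n^4 + 45*n^3 - 237*n^2 + 495*n - 300
(2) = 0.54*j^5 - 0.54*j^4 - 4.95*j^3 + 2.51*j^2 - 5.15*j - 2.37
(3) = v^4 + 2*v^3 - 7*I*v^3 - 15*v^2 - 14*I*v^2 + 105*I*v
(4) = -0.832*y^5 - 0.5604*y^4 - 0.8303*y^3 - 1.3974*y^2 - 0.5786*y - 0.0099
(5) = -24*m^5 + 84*m^4 - 39*m^3 + 6*m^2 + 9*m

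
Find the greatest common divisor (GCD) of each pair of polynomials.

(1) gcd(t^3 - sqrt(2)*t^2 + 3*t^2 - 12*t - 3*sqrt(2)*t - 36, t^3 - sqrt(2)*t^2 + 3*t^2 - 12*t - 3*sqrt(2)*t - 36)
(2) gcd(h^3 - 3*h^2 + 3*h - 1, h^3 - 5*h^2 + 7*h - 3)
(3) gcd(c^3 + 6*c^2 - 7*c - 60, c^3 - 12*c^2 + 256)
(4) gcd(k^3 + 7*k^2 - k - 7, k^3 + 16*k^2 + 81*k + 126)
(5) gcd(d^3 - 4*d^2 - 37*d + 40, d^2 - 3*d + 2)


(1) = t^3 + t^2*(3 - sqrt(2)) + t*(-12 - 3*sqrt(2)) - 36
(2) = gcd((h - 1)^3, (h - 3)*(h - 1)^2) = h^2 - 2*h + 1
(3) = c + 4
(4) = gcd((k - 1)*(k + 1)*(k + 7), (k + 3)*(k + 6)*(k + 7)) = k + 7
(5) = d - 1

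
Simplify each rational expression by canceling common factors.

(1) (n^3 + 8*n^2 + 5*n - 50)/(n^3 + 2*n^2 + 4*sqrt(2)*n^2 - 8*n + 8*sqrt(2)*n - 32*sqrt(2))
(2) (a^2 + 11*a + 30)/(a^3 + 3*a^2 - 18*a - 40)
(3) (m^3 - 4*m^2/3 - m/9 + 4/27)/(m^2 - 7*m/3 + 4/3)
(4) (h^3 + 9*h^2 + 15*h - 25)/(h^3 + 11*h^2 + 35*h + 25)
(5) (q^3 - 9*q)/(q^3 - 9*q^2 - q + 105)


(1) = (n^2 + 10*n + 25)/(n^2 + n*(4 + 4*sqrt(2)) + 16*sqrt(2))
(2) = (a + 6)/(a^2 - 2*a - 8)
(3) = (9*m^2 - 1)/(9*m - 9)
(4) = (h - 1)/(h + 1)
(5) = (q^2 - 3*q)/(q^2 - 12*q + 35)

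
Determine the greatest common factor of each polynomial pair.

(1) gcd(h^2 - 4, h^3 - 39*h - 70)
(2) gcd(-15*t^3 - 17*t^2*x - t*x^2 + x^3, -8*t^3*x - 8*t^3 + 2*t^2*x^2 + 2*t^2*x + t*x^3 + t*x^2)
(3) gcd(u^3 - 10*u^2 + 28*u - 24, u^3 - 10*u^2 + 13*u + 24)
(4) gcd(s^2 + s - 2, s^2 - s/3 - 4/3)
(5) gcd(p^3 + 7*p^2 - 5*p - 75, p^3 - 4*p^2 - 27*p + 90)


(1) = h + 2
(2) = gcd((-5*t + x)*(t + x)*(3*t + x), (-2*t + x)*(4*t + x)*(t*x + t)) = 1
(3) = 1
(4) = 1
(5) = p^2 + 2*p - 15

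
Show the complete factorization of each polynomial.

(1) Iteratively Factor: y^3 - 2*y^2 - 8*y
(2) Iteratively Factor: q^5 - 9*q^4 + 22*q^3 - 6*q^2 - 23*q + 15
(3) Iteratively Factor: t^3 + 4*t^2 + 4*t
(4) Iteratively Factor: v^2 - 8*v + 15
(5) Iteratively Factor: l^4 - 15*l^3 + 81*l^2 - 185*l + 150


(1) = (y - 4)*(y^2 + 2*y) = (y - 4)*(y + 2)*(y)
(2) = (q - 1)*(q^4 - 8*q^3 + 14*q^2 + 8*q - 15) = (q - 5)*(q - 1)*(q^3 - 3*q^2 - q + 3) = (q - 5)*(q - 3)*(q - 1)*(q^2 - 1) = (q - 5)*(q - 3)*(q - 1)*(q + 1)*(q - 1)
(3) = (t)*(t^2 + 4*t + 4) = t*(t + 2)*(t + 2)
(4) = (v - 3)*(v - 5)
(5) = (l - 5)*(l^3 - 10*l^2 + 31*l - 30) = (l - 5)^2*(l^2 - 5*l + 6) = (l - 5)^2*(l - 3)*(l - 2)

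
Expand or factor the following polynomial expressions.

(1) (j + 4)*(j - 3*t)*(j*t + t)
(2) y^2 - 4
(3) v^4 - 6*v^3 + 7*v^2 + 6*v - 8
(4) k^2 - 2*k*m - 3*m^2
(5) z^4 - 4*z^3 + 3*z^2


(1) = j^3*t - 3*j^2*t^2 + 5*j^2*t - 15*j*t^2 + 4*j*t - 12*t^2
(2) = (y - 2)*(y + 2)
(3) = (v - 4)*(v - 2)*(v - 1)*(v + 1)
(4) = (k - 3*m)*(k + m)
(5) = z^2*(z - 3)*(z - 1)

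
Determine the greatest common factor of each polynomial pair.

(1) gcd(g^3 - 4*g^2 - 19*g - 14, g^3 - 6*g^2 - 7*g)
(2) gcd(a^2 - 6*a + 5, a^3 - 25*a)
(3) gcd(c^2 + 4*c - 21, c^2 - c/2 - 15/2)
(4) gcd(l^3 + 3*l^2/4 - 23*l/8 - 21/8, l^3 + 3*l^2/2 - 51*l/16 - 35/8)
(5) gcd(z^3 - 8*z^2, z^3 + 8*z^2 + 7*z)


(1) = g^2 - 6*g - 7
(2) = a - 5
(3) = c - 3
(4) = gcd((l - 7/4)*(l + 1)*(l + 3/2), (l - 7/4)*(l + 5/4)*(l + 2)) = l - 7/4
(5) = gcd(z^2*(z - 8), z*(z + 1)*(z + 7)) = z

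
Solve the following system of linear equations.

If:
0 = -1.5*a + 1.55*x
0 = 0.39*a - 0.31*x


Then:
a = 0.00
x = 0.00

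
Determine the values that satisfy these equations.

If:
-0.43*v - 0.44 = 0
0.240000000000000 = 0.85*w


Then:
v = -1.02
w = 0.28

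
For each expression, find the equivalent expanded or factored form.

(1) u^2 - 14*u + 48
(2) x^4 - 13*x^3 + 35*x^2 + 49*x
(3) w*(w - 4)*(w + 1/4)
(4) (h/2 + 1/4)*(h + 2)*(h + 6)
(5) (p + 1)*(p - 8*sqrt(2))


(1) = (u - 8)*(u - 6)
(2) = x*(x - 7)^2*(x + 1)
(3) = w^3 - 15*w^2/4 - w
(4) = h^3/2 + 17*h^2/4 + 8*h + 3
(5) = p^2 - 8*sqrt(2)*p + p - 8*sqrt(2)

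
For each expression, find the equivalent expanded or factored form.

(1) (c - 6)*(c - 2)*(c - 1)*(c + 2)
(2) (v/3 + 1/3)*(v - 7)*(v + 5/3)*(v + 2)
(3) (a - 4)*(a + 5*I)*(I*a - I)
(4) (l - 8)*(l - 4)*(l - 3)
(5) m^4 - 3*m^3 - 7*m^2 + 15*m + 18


(1) = c^4 - 7*c^3 + 2*c^2 + 28*c - 24
(2) = v^4/3 - 7*v^3/9 - 77*v^2/9 - 137*v/9 - 70/9
(3) = I*a^3 - 5*a^2 - 5*I*a^2 + 25*a + 4*I*a - 20
(4) = l^3 - 15*l^2 + 68*l - 96
(5) = (m - 3)^2*(m + 1)*(m + 2)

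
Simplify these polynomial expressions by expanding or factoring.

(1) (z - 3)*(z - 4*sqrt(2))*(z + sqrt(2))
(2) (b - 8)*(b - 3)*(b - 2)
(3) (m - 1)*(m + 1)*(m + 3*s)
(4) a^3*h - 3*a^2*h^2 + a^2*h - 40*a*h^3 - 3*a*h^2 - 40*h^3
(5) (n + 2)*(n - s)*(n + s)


(1) = z^3 - 3*sqrt(2)*z^2 - 3*z^2 - 8*z + 9*sqrt(2)*z + 24
(2) = b^3 - 13*b^2 + 46*b - 48
(3) = m^3 + 3*m^2*s - m - 3*s
(4) = (a - 8*h)*(a + 5*h)*(a*h + h)
(5) = n^3 + 2*n^2 - n*s^2 - 2*s^2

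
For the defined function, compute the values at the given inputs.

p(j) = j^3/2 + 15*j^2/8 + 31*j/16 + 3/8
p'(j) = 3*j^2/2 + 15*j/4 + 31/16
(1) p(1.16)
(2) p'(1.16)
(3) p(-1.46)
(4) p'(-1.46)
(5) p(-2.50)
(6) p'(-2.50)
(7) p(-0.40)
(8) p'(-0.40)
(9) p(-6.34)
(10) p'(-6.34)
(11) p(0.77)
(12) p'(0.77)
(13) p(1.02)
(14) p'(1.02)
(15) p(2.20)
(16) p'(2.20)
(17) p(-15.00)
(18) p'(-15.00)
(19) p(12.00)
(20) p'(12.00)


(1) = 5.93
(2) = 8.31
(3) = -0.01
(4) = -0.34
(5) = -0.56
(6) = 1.94
(7) = -0.13
(8) = 0.68
(9) = -63.96
(10) = 38.46
(11) = 3.21
(12) = 5.71
(13) = 4.83
(14) = 7.32
(15) = 19.04
(16) = 17.45
(17) = -1294.31
(18) = 283.19
(19) = 1157.62
(20) = 262.94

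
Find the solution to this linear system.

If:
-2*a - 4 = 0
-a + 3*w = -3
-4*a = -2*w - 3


Then:
No Solution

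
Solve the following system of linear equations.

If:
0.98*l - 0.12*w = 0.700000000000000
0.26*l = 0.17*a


Then:
a = 0.187274909963986*w + 1.09243697478992
l = 0.122448979591837*w + 0.714285714285714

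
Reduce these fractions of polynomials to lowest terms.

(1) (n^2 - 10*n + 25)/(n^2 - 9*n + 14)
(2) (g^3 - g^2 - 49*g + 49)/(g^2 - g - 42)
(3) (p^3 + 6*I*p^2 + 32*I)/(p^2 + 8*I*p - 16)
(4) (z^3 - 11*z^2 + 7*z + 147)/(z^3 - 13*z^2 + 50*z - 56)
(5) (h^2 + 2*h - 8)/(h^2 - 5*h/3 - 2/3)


(1) = (n^2 - 10*n + 25)/(n^2 - 9*n + 14)
(2) = (g^2 + 6*g - 7)/(g + 6)
(3) = p - 2*I
(4) = (z^2 - 4*z - 21)/(z^2 - 6*z + 8)
(5) = (3*h + 12)/(3*h + 1)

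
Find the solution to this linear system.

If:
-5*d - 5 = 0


Then:
d = -1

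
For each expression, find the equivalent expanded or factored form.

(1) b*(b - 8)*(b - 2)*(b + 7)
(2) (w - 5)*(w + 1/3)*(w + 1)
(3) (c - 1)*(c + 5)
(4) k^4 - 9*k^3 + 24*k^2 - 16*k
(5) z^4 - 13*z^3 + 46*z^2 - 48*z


(1) = b^4 - 3*b^3 - 54*b^2 + 112*b
(2) = w^3 - 11*w^2/3 - 19*w/3 - 5/3
(3) = c^2 + 4*c - 5
(4) = k*(k - 4)^2*(k - 1)
(5) = z*(z - 8)*(z - 3)*(z - 2)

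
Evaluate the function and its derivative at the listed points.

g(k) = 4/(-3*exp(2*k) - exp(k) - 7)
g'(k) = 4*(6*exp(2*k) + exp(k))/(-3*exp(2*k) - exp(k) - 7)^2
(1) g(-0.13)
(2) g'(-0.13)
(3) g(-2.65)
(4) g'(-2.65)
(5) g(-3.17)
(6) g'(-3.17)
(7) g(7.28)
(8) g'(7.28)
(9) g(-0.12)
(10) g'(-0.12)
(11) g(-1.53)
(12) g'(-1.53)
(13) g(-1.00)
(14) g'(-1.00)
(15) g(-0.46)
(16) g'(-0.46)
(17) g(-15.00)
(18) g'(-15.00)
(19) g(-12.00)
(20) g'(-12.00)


(1) = -0.39
(2) = 0.21
(3) = -0.56
(4) = 0.01
(5) = -0.57
(6) = 0.00
(7) = -0.00
(8) = 0.00
(9) = -0.39
(10) = 0.21
(11) = -0.54
(12) = 0.04
(13) = -0.51
(14) = 0.08
(15) = -0.45
(16) = 0.16
(17) = -0.57
(18) = 0.00
(19) = -0.57
(20) = 0.00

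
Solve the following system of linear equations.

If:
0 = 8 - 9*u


Then:
u = 8/9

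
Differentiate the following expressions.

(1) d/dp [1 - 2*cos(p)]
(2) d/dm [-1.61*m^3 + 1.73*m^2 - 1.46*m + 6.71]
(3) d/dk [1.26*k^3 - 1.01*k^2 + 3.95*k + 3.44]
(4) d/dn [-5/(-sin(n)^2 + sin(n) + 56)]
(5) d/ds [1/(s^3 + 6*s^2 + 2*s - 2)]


(1) = 2*sin(p)
(2) = -4.83*m^2 + 3.46*m - 1.46
(3) = 3.78*k^2 - 2.02*k + 3.95
(4) = 5*(1 - 2*sin(n))*cos(n)/(sin(n) + cos(n)^2 + 55)^2
(5) = (-3*s^2 - 12*s - 2)/(s^3 + 6*s^2 + 2*s - 2)^2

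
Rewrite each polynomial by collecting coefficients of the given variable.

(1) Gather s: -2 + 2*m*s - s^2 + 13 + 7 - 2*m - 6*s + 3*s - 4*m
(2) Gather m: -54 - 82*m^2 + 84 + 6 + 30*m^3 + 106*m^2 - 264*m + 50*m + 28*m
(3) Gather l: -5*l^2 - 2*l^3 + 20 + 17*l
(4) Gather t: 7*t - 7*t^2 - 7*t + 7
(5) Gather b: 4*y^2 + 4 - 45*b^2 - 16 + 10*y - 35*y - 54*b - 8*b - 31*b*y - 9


(1) = -6*m - s^2 + s*(2*m - 3) + 18
(2) = 30*m^3 + 24*m^2 - 186*m + 36
(3) = -2*l^3 - 5*l^2 + 17*l + 20
(4) = 7 - 7*t^2
(5) = -45*b^2 + b*(-31*y - 62) + 4*y^2 - 25*y - 21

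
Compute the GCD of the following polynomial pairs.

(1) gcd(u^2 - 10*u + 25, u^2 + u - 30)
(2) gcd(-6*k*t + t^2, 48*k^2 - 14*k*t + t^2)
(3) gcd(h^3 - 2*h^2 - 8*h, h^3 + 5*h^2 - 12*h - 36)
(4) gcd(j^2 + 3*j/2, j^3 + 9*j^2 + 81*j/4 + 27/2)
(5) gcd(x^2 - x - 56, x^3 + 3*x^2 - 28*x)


(1) = u - 5
(2) = -6*k + t
(3) = gcd(h*(h - 4)*(h + 2), (h - 3)*(h + 2)*(h + 6)) = h + 2
(4) = gcd(j*(j + 3/2), (j + 3/2)^2*(j + 6)) = j + 3/2
(5) = x + 7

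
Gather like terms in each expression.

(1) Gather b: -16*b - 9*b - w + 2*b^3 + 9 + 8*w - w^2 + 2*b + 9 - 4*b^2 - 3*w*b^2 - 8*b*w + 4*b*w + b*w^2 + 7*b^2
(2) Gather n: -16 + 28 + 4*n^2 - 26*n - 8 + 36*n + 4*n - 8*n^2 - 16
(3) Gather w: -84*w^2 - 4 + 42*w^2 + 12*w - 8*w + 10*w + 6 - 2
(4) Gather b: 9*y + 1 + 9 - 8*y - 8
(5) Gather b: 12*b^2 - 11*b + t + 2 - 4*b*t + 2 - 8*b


(1) = 2*b^3 + b^2*(3 - 3*w) + b*(w^2 - 4*w - 23) - w^2 + 7*w + 18
(2) = -4*n^2 + 14*n - 12
(3) = -42*w^2 + 14*w
(4) = y + 2
(5) = 12*b^2 + b*(-4*t - 19) + t + 4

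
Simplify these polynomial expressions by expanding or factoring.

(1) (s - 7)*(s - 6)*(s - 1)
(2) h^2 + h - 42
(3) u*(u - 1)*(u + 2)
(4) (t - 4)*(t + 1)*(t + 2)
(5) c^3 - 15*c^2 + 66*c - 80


(1) = s^3 - 14*s^2 + 55*s - 42
(2) = (h - 6)*(h + 7)
(3) = u^3 + u^2 - 2*u
(4) = t^3 - t^2 - 10*t - 8
(5) = (c - 8)*(c - 5)*(c - 2)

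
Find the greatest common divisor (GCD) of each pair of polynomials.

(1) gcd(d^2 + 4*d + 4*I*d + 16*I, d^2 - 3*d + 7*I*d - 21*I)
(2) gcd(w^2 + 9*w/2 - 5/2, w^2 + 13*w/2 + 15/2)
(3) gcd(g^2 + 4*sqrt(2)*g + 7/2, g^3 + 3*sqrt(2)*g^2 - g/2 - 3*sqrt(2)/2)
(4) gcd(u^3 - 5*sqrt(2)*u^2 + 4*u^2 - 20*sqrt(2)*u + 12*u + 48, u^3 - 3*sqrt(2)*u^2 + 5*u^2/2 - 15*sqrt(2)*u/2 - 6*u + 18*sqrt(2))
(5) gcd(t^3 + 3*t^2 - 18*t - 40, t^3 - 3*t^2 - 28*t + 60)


(1) = gcd((d + 4)*(d + 4*I), (d - 3)*(d + 7*I)) = 1
(2) = gcd((w - 1/2)*(w + 5), (w + 3/2)*(w + 5)) = w + 5
(3) = g + sqrt(2)/2
(4) = u^2 + u*(4 - 3*sqrt(2)) - 12*sqrt(2)
(5) = t + 5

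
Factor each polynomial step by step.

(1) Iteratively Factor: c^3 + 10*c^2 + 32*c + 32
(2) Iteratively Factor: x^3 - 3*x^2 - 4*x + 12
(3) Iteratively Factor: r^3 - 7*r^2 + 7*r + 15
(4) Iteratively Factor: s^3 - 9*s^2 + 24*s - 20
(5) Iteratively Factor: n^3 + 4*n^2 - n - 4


(1) = (c + 2)*(c^2 + 8*c + 16) = (c + 2)*(c + 4)*(c + 4)
(2) = (x - 3)*(x^2 - 4) = (x - 3)*(x + 2)*(x - 2)
(3) = (r - 5)*(r^2 - 2*r - 3) = (r - 5)*(r + 1)*(r - 3)
(4) = (s - 2)*(s^2 - 7*s + 10) = (s - 5)*(s - 2)*(s - 2)
(5) = (n - 1)*(n^2 + 5*n + 4) = (n - 1)*(n + 4)*(n + 1)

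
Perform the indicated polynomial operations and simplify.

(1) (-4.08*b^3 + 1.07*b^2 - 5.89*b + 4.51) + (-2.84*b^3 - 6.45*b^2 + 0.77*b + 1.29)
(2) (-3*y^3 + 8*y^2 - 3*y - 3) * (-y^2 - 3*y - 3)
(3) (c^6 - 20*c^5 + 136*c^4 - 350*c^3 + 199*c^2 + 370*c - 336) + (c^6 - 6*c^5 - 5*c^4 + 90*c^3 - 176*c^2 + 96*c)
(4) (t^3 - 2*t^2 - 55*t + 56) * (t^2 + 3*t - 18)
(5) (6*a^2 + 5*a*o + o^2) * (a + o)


(1) = -6.92*b^3 - 5.38*b^2 - 5.12*b + 5.8
(2) = 3*y^5 + y^4 - 12*y^3 - 12*y^2 + 18*y + 9
(3) = 2*c^6 - 26*c^5 + 131*c^4 - 260*c^3 + 23*c^2 + 466*c - 336
(4) = t^5 + t^4 - 79*t^3 - 73*t^2 + 1158*t - 1008
(5) = 6*a^3 + 11*a^2*o + 6*a*o^2 + o^3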